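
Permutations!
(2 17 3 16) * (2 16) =(2 17 3) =[0, 1, 17, 2, 4, 5, 6, 7, 8, 9, 10, 11, 12, 13, 14, 15, 16, 3]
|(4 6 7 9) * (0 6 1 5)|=|(0 6 7 9 4 1 5)|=7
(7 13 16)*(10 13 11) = (7 11 10 13 16) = [0, 1, 2, 3, 4, 5, 6, 11, 8, 9, 13, 10, 12, 16, 14, 15, 7]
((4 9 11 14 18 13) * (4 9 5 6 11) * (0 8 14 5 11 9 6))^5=(0 6)(4 14)(5 13)(8 9)(11 18)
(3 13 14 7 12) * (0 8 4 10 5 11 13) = (0 8 4 10 5 11 13 14 7 12 3) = [8, 1, 2, 0, 10, 11, 6, 12, 4, 9, 5, 13, 3, 14, 7]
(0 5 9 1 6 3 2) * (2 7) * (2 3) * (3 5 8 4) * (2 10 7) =[8, 6, 0, 2, 3, 9, 10, 5, 4, 1, 7] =(0 8 4 3 2)(1 6 10 7 5 9)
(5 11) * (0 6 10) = (0 6 10)(5 11) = [6, 1, 2, 3, 4, 11, 10, 7, 8, 9, 0, 5]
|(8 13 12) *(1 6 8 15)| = |(1 6 8 13 12 15)| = 6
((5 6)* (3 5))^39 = (6)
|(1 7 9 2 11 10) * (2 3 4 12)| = 9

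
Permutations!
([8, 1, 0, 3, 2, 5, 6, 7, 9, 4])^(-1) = [2, 1, 4, 3, 9, 5, 6, 7, 0, 8]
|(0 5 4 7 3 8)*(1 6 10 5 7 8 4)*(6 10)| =15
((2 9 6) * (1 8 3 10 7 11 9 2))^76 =(1 7)(3 9)(6 10)(8 11)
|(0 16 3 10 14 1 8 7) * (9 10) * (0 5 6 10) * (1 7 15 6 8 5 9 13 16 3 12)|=|(0 3 13 16 12 1 5 8 15 6 10 14 7 9)|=14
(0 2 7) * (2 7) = (0 7) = [7, 1, 2, 3, 4, 5, 6, 0]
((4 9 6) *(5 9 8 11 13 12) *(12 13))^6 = ((13)(4 8 11 12 5 9 6))^6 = (13)(4 6 9 5 12 11 8)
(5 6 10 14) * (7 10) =(5 6 7 10 14) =[0, 1, 2, 3, 4, 6, 7, 10, 8, 9, 14, 11, 12, 13, 5]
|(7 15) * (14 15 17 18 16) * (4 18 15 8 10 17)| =|(4 18 16 14 8 10 17 15 7)| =9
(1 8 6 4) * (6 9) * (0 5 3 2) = (0 5 3 2)(1 8 9 6 4) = [5, 8, 0, 2, 1, 3, 4, 7, 9, 6]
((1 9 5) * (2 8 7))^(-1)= (1 5 9)(2 7 8)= ((1 9 5)(2 8 7))^(-1)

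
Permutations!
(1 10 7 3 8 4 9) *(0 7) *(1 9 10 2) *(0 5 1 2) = (0 7 3 8 4 10 5 1) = [7, 0, 2, 8, 10, 1, 6, 3, 4, 9, 5]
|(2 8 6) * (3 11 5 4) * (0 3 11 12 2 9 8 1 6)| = 24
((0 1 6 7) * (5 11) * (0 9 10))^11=((0 1 6 7 9 10)(5 11))^11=(0 10 9 7 6 1)(5 11)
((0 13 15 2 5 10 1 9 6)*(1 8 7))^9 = (0 9 7 10 2 13 6 1 8 5 15)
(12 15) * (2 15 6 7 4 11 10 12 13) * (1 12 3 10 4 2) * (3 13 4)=(1 12 6 7 2 15 4 11 3 10 13)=[0, 12, 15, 10, 11, 5, 7, 2, 8, 9, 13, 3, 6, 1, 14, 4]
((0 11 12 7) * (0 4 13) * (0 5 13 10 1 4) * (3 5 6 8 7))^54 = ((0 11 12 3 5 13 6 8 7)(1 4 10))^54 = (13)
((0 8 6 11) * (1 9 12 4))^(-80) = ((0 8 6 11)(1 9 12 4))^(-80) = (12)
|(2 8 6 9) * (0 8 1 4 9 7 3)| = 20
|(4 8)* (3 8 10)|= 4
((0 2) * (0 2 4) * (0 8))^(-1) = (0 8 4)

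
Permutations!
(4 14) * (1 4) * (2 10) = [0, 4, 10, 3, 14, 5, 6, 7, 8, 9, 2, 11, 12, 13, 1] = (1 4 14)(2 10)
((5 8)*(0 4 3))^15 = ((0 4 3)(5 8))^15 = (5 8)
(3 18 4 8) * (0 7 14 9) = (0 7 14 9)(3 18 4 8) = [7, 1, 2, 18, 8, 5, 6, 14, 3, 0, 10, 11, 12, 13, 9, 15, 16, 17, 4]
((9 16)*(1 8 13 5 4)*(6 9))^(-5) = (6 9 16)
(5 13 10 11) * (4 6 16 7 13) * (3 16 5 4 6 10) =(3 16 7 13)(4 10 11)(5 6) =[0, 1, 2, 16, 10, 6, 5, 13, 8, 9, 11, 4, 12, 3, 14, 15, 7]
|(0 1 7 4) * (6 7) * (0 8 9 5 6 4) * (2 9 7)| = 20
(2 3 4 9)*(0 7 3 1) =(0 7 3 4 9 2 1) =[7, 0, 1, 4, 9, 5, 6, 3, 8, 2]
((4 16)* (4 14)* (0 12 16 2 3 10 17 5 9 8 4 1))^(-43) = (0 16 1 12 14)(2 9 10 4 5 3 8 17)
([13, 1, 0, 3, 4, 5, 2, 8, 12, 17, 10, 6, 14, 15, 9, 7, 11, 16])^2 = [15, 1, 13, 3, 4, 5, 0, 12, 14, 16, 10, 2, 9, 7, 17, 8, 6, 11]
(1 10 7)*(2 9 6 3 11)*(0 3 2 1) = (0 3 11 1 10 7)(2 9 6) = [3, 10, 9, 11, 4, 5, 2, 0, 8, 6, 7, 1]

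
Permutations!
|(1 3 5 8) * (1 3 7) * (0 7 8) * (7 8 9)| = |(0 8 3 5)(1 9 7)| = 12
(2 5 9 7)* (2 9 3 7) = (2 5 3 7 9) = [0, 1, 5, 7, 4, 3, 6, 9, 8, 2]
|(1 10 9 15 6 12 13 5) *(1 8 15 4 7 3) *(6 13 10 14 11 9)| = |(1 14 11 9 4 7 3)(5 8 15 13)(6 12 10)| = 84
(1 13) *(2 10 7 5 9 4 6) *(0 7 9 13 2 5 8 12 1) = (0 7 8 12 1 2 10 9 4 6 5 13) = [7, 2, 10, 3, 6, 13, 5, 8, 12, 4, 9, 11, 1, 0]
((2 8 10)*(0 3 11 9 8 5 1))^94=((0 3 11 9 8 10 2 5 1))^94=(0 8 1 9 5 11 2 3 10)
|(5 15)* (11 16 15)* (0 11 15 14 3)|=10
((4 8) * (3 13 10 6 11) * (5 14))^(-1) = (3 11 6 10 13)(4 8)(5 14)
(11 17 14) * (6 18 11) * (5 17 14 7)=(5 17 7)(6 18 11 14)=[0, 1, 2, 3, 4, 17, 18, 5, 8, 9, 10, 14, 12, 13, 6, 15, 16, 7, 11]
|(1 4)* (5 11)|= |(1 4)(5 11)|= 2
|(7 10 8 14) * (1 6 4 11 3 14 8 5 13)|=|(1 6 4 11 3 14 7 10 5 13)|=10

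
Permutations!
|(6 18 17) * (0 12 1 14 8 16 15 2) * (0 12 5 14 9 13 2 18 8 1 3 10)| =30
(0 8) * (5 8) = [5, 1, 2, 3, 4, 8, 6, 7, 0] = (0 5 8)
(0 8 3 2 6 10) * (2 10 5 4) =(0 8 3 10)(2 6 5 4) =[8, 1, 6, 10, 2, 4, 5, 7, 3, 9, 0]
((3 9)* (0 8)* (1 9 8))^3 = ((0 1 9 3 8))^3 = (0 3 1 8 9)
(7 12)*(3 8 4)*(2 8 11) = (2 8 4 3 11)(7 12) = [0, 1, 8, 11, 3, 5, 6, 12, 4, 9, 10, 2, 7]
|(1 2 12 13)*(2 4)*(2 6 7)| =7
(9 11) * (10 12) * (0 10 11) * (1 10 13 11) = (0 13 11 9)(1 10 12) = [13, 10, 2, 3, 4, 5, 6, 7, 8, 0, 12, 9, 1, 11]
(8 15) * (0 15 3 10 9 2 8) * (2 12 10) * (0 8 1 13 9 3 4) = (0 15 8 4)(1 13 9 12 10 3 2) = [15, 13, 1, 2, 0, 5, 6, 7, 4, 12, 3, 11, 10, 9, 14, 8]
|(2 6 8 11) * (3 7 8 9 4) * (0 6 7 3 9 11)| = |(0 6 11 2 7 8)(4 9)| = 6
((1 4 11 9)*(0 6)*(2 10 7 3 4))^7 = (0 6)(1 9 11 4 3 7 10 2)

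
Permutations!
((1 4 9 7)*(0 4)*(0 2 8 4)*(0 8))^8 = ((0 8 4 9 7 1 2))^8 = (0 8 4 9 7 1 2)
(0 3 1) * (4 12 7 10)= (0 3 1)(4 12 7 10)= [3, 0, 2, 1, 12, 5, 6, 10, 8, 9, 4, 11, 7]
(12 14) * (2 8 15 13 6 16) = [0, 1, 8, 3, 4, 5, 16, 7, 15, 9, 10, 11, 14, 6, 12, 13, 2] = (2 8 15 13 6 16)(12 14)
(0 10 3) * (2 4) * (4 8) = [10, 1, 8, 0, 2, 5, 6, 7, 4, 9, 3] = (0 10 3)(2 8 4)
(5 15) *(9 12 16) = (5 15)(9 12 16) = [0, 1, 2, 3, 4, 15, 6, 7, 8, 12, 10, 11, 16, 13, 14, 5, 9]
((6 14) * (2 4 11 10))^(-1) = (2 10 11 4)(6 14)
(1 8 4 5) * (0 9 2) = (0 9 2)(1 8 4 5) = [9, 8, 0, 3, 5, 1, 6, 7, 4, 2]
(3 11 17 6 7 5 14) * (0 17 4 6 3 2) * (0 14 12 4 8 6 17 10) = (0 10)(2 14)(3 11 8 6 7 5 12 4 17) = [10, 1, 14, 11, 17, 12, 7, 5, 6, 9, 0, 8, 4, 13, 2, 15, 16, 3]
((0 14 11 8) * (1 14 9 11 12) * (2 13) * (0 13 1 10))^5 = (0 2)(1 9)(8 12)(10 13)(11 14) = ((0 9 11 8 13 2 1 14 12 10))^5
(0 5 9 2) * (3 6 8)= (0 5 9 2)(3 6 8)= [5, 1, 0, 6, 4, 9, 8, 7, 3, 2]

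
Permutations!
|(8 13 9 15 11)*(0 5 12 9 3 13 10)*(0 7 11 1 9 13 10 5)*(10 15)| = 11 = |(1 9 10 7 11 8 5 12 13 3 15)|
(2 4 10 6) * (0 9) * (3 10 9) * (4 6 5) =(0 3 10 5 4 9)(2 6) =[3, 1, 6, 10, 9, 4, 2, 7, 8, 0, 5]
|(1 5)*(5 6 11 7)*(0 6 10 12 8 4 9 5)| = 28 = |(0 6 11 7)(1 10 12 8 4 9 5)|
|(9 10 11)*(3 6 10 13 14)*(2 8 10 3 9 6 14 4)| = |(2 8 10 11 6 3 14 9 13 4)| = 10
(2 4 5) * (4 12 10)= [0, 1, 12, 3, 5, 2, 6, 7, 8, 9, 4, 11, 10]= (2 12 10 4 5)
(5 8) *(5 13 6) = (5 8 13 6) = [0, 1, 2, 3, 4, 8, 5, 7, 13, 9, 10, 11, 12, 6]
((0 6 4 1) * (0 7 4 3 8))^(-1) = (0 8 3 6)(1 4 7)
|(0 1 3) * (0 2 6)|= |(0 1 3 2 6)|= 5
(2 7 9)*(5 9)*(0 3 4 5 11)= (0 3 4 5 9 2 7 11)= [3, 1, 7, 4, 5, 9, 6, 11, 8, 2, 10, 0]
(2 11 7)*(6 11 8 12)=(2 8 12 6 11 7)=[0, 1, 8, 3, 4, 5, 11, 2, 12, 9, 10, 7, 6]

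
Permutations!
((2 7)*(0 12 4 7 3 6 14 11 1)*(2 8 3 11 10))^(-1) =((0 12 4 7 8 3 6 14 10 2 11 1))^(-1) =(0 1 11 2 10 14 6 3 8 7 4 12)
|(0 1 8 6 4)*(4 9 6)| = |(0 1 8 4)(6 9)| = 4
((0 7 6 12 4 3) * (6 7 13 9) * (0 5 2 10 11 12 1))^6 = (0 13 9 6 1)(2 5 3 4 12 11 10)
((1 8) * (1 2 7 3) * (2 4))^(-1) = ((1 8 4 2 7 3))^(-1) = (1 3 7 2 4 8)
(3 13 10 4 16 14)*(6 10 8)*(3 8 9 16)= (3 13 9 16 14 8 6 10 4)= [0, 1, 2, 13, 3, 5, 10, 7, 6, 16, 4, 11, 12, 9, 8, 15, 14]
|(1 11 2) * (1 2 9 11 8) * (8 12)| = 6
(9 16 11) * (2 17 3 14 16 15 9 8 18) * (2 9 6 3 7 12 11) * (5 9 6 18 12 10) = (2 17 7 10 5 9 15 18 6 3 14 16)(8 12 11) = [0, 1, 17, 14, 4, 9, 3, 10, 12, 15, 5, 8, 11, 13, 16, 18, 2, 7, 6]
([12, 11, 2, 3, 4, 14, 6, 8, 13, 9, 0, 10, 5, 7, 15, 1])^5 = (0 1 5 10 15 12 11 14)(7 13 8)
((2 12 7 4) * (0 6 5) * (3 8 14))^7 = (0 6 5)(2 4 7 12)(3 8 14)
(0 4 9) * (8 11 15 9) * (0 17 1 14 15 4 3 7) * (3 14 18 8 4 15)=[14, 18, 2, 7, 4, 5, 6, 0, 11, 17, 10, 15, 12, 13, 3, 9, 16, 1, 8]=(0 14 3 7)(1 18 8 11 15 9 17)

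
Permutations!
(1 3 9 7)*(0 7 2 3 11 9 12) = (0 7 1 11 9 2 3 12) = [7, 11, 3, 12, 4, 5, 6, 1, 8, 2, 10, 9, 0]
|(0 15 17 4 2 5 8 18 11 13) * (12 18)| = 11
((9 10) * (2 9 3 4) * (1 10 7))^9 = (1 3 2 7 10 4 9)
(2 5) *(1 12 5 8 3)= (1 12 5 2 8 3)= [0, 12, 8, 1, 4, 2, 6, 7, 3, 9, 10, 11, 5]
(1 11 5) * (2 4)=(1 11 5)(2 4)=[0, 11, 4, 3, 2, 1, 6, 7, 8, 9, 10, 5]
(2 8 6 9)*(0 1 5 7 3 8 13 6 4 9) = (0 1 5 7 3 8 4 9 2 13 6) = [1, 5, 13, 8, 9, 7, 0, 3, 4, 2, 10, 11, 12, 6]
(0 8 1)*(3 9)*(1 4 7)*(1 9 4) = [8, 0, 2, 4, 7, 5, 6, 9, 1, 3] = (0 8 1)(3 4 7 9)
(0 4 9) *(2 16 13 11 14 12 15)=(0 4 9)(2 16 13 11 14 12 15)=[4, 1, 16, 3, 9, 5, 6, 7, 8, 0, 10, 14, 15, 11, 12, 2, 13]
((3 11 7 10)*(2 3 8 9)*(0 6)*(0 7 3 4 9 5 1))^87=(0 10 1 7 5 6 8)(3 11)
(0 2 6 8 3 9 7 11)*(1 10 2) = (0 1 10 2 6 8 3 9 7 11) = [1, 10, 6, 9, 4, 5, 8, 11, 3, 7, 2, 0]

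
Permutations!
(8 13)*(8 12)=[0, 1, 2, 3, 4, 5, 6, 7, 13, 9, 10, 11, 8, 12]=(8 13 12)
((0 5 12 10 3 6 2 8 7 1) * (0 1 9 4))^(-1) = (0 4 9 7 8 2 6 3 10 12 5)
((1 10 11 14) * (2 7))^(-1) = (1 14 11 10)(2 7)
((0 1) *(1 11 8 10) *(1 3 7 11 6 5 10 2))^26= (0 11 5 2 3)(1 7 6 8 10)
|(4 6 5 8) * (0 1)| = |(0 1)(4 6 5 8)| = 4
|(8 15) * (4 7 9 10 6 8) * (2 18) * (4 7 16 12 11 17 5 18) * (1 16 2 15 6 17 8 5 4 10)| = |(1 16 12 11 8 6 5 18 15 7 9)(2 10 17 4)| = 44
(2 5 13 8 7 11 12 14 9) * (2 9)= (2 5 13 8 7 11 12 14)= [0, 1, 5, 3, 4, 13, 6, 11, 7, 9, 10, 12, 14, 8, 2]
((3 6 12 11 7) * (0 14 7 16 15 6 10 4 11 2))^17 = ((0 14 7 3 10 4 11 16 15 6 12 2))^17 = (0 4 12 3 15 14 11 2 10 6 7 16)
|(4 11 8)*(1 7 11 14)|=6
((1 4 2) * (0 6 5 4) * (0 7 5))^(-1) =(0 6)(1 2 4 5 7)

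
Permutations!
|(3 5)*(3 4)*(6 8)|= 6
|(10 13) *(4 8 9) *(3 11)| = |(3 11)(4 8 9)(10 13)| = 6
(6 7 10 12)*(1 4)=(1 4)(6 7 10 12)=[0, 4, 2, 3, 1, 5, 7, 10, 8, 9, 12, 11, 6]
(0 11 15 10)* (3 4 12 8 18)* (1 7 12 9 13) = (0 11 15 10)(1 7 12 8 18 3 4 9 13) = [11, 7, 2, 4, 9, 5, 6, 12, 18, 13, 0, 15, 8, 1, 14, 10, 16, 17, 3]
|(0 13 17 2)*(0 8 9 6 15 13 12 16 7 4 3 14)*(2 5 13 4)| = 12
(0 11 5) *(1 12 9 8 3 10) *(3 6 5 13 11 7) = (0 7 3 10 1 12 9 8 6 5)(11 13) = [7, 12, 2, 10, 4, 0, 5, 3, 6, 8, 1, 13, 9, 11]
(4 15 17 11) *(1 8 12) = (1 8 12)(4 15 17 11) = [0, 8, 2, 3, 15, 5, 6, 7, 12, 9, 10, 4, 1, 13, 14, 17, 16, 11]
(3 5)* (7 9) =[0, 1, 2, 5, 4, 3, 6, 9, 8, 7] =(3 5)(7 9)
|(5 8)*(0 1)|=2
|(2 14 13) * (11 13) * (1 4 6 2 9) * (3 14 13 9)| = |(1 4 6 2 13 3 14 11 9)| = 9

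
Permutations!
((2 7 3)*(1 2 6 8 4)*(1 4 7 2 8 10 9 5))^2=((1 8 7 3 6 10 9 5))^2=(1 7 6 9)(3 10 5 8)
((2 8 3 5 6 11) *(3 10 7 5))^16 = ((2 8 10 7 5 6 11))^16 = (2 10 5 11 8 7 6)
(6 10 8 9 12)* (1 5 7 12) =(1 5 7 12 6 10 8 9) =[0, 5, 2, 3, 4, 7, 10, 12, 9, 1, 8, 11, 6]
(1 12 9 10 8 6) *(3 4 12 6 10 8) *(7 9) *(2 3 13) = (1 6)(2 3 4 12 7 9 8 10 13) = [0, 6, 3, 4, 12, 5, 1, 9, 10, 8, 13, 11, 7, 2]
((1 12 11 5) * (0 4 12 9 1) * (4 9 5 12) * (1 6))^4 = (12)(0 5 1 6 9)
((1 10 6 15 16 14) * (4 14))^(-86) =(1 4 15 10 14 16 6)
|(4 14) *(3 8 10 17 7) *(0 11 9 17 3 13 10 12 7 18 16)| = |(0 11 9 17 18 16)(3 8 12 7 13 10)(4 14)| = 6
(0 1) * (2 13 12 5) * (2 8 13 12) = (0 1)(2 12 5 8 13) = [1, 0, 12, 3, 4, 8, 6, 7, 13, 9, 10, 11, 5, 2]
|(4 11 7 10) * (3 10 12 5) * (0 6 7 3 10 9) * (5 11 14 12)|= |(0 6 7 5 10 4 14 12 11 3 9)|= 11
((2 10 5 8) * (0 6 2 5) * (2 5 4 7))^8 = ((0 6 5 8 4 7 2 10))^8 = (10)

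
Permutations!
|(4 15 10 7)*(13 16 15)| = 6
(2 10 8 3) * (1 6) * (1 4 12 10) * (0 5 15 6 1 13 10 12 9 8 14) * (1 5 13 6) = (0 13 10 14)(1 5 15)(2 6 4 9 8 3) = [13, 5, 6, 2, 9, 15, 4, 7, 3, 8, 14, 11, 12, 10, 0, 1]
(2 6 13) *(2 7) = (2 6 13 7) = [0, 1, 6, 3, 4, 5, 13, 2, 8, 9, 10, 11, 12, 7]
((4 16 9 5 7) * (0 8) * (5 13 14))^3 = (0 8)(4 13 7 9 5 16 14) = ((0 8)(4 16 9 13 14 5 7))^3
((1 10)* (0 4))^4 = (10)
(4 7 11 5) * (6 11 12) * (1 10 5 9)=(1 10 5 4 7 12 6 11 9)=[0, 10, 2, 3, 7, 4, 11, 12, 8, 1, 5, 9, 6]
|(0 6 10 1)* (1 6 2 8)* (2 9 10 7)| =|(0 9 10 6 7 2 8 1)| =8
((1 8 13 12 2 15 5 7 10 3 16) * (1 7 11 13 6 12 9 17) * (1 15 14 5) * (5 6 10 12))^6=(1 12 13 10 14 17 16 5)(2 9 3 6 15 7 11 8)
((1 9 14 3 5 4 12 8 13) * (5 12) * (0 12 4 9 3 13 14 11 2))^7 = ((0 12 8 14 13 1 3 4 5 9 11 2))^7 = (0 4 8 9 13 2 3 12 5 14 11 1)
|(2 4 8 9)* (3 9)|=5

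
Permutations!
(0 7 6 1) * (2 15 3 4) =(0 7 6 1)(2 15 3 4) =[7, 0, 15, 4, 2, 5, 1, 6, 8, 9, 10, 11, 12, 13, 14, 3]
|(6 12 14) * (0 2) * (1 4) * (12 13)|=4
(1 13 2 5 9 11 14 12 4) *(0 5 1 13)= (0 5 9 11 14 12 4 13 2 1)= [5, 0, 1, 3, 13, 9, 6, 7, 8, 11, 10, 14, 4, 2, 12]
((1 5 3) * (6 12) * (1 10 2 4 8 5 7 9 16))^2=((1 7 9 16)(2 4 8 5 3 10)(6 12))^2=(1 9)(2 8 3)(4 5 10)(7 16)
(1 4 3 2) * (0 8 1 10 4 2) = (0 8 1 2 10 4 3) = [8, 2, 10, 0, 3, 5, 6, 7, 1, 9, 4]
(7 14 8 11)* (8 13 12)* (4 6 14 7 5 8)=[0, 1, 2, 3, 6, 8, 14, 7, 11, 9, 10, 5, 4, 12, 13]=(4 6 14 13 12)(5 8 11)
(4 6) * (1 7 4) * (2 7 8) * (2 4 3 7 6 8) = (1 2 6)(3 7)(4 8) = [0, 2, 6, 7, 8, 5, 1, 3, 4]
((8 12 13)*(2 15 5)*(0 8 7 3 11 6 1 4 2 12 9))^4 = (0 8 9)(1 5 3 4 12 11 2 13 6 15 7)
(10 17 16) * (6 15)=(6 15)(10 17 16)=[0, 1, 2, 3, 4, 5, 15, 7, 8, 9, 17, 11, 12, 13, 14, 6, 10, 16]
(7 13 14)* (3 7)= [0, 1, 2, 7, 4, 5, 6, 13, 8, 9, 10, 11, 12, 14, 3]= (3 7 13 14)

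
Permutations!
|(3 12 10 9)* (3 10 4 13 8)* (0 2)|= 10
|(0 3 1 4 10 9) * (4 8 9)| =10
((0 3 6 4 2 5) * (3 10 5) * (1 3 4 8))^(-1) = ((0 10 5)(1 3 6 8)(2 4))^(-1) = (0 5 10)(1 8 6 3)(2 4)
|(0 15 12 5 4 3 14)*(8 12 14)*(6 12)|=6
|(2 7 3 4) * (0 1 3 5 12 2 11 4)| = 12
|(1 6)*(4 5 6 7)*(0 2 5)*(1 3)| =8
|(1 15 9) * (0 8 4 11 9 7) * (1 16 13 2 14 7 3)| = 30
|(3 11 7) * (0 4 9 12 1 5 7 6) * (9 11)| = |(0 4 11 6)(1 5 7 3 9 12)| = 12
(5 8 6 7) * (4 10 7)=(4 10 7 5 8 6)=[0, 1, 2, 3, 10, 8, 4, 5, 6, 9, 7]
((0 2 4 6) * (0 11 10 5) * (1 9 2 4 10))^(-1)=(0 5 10 2 9 1 11 6 4)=((0 4 6 11 1 9 2 10 5))^(-1)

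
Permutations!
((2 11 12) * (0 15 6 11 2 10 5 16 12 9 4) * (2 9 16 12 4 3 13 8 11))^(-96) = ((0 15 6 2 9 3 13 8 11 16 4)(5 12 10))^(-96) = (0 2 13 16 15 9 8 4 6 3 11)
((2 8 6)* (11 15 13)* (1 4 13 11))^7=(1 4 13)(2 8 6)(11 15)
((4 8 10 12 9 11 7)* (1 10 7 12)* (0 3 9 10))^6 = (0 1 10 12 11 9 3)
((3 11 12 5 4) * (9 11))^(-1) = ((3 9 11 12 5 4))^(-1) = (3 4 5 12 11 9)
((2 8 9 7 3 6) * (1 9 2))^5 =((1 9 7 3 6)(2 8))^5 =(9)(2 8)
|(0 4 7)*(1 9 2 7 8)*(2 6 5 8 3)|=|(0 4 3 2 7)(1 9 6 5 8)|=5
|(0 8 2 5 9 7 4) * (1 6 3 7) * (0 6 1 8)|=|(2 5 9 8)(3 7 4 6)|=4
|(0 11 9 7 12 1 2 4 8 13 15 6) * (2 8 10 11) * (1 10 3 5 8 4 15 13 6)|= |(0 2 15 1 4 3 5 8 6)(7 12 10 11 9)|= 45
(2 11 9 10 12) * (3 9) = (2 11 3 9 10 12) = [0, 1, 11, 9, 4, 5, 6, 7, 8, 10, 12, 3, 2]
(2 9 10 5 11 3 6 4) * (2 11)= (2 9 10 5)(3 6 4 11)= [0, 1, 9, 6, 11, 2, 4, 7, 8, 10, 5, 3]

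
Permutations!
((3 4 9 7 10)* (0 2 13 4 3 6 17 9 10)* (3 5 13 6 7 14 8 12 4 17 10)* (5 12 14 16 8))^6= ((0 2 6 10 7)(3 12 4)(5 13 17 9 16 8 14))^6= (0 2 6 10 7)(5 14 8 16 9 17 13)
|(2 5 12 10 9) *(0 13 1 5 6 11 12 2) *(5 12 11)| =6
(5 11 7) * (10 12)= (5 11 7)(10 12)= [0, 1, 2, 3, 4, 11, 6, 5, 8, 9, 12, 7, 10]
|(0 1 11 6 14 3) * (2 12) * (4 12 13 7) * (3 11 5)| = |(0 1 5 3)(2 13 7 4 12)(6 14 11)| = 60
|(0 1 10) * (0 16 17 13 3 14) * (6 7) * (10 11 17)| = 14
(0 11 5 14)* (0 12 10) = [11, 1, 2, 3, 4, 14, 6, 7, 8, 9, 0, 5, 10, 13, 12] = (0 11 5 14 12 10)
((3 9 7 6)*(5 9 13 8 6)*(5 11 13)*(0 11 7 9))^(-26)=((0 11 13 8 6 3 5))^(-26)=(0 13 6 5 11 8 3)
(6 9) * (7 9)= (6 7 9)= [0, 1, 2, 3, 4, 5, 7, 9, 8, 6]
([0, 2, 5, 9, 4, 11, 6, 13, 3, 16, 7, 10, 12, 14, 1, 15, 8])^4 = (16)(1 10)(2 7)(5 13)(11 14)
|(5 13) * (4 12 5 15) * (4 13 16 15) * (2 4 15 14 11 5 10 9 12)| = 12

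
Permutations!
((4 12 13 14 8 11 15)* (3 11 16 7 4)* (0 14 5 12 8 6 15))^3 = (0 15)(3 14)(4 7 16 8)(6 11)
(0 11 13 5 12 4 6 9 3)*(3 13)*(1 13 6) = (0 11 3)(1 13 5 12 4)(6 9) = [11, 13, 2, 0, 1, 12, 9, 7, 8, 6, 10, 3, 4, 5]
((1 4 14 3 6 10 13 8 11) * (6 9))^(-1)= ((1 4 14 3 9 6 10 13 8 11))^(-1)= (1 11 8 13 10 6 9 3 14 4)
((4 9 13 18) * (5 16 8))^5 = ((4 9 13 18)(5 16 8))^5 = (4 9 13 18)(5 8 16)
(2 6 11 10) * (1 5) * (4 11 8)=[0, 5, 6, 3, 11, 1, 8, 7, 4, 9, 2, 10]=(1 5)(2 6 8 4 11 10)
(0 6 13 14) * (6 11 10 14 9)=(0 11 10 14)(6 13 9)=[11, 1, 2, 3, 4, 5, 13, 7, 8, 6, 14, 10, 12, 9, 0]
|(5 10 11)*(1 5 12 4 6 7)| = |(1 5 10 11 12 4 6 7)| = 8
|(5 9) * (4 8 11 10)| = 4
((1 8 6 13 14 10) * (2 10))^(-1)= ((1 8 6 13 14 2 10))^(-1)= (1 10 2 14 13 6 8)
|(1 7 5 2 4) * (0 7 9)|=7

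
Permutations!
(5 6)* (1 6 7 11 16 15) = (1 6 5 7 11 16 15) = [0, 6, 2, 3, 4, 7, 5, 11, 8, 9, 10, 16, 12, 13, 14, 1, 15]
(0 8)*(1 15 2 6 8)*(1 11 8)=(0 11 8)(1 15 2 6)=[11, 15, 6, 3, 4, 5, 1, 7, 0, 9, 10, 8, 12, 13, 14, 2]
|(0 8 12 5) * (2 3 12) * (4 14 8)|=8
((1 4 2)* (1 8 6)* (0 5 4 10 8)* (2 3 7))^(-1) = ((0 5 4 3 7 2)(1 10 8 6))^(-1) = (0 2 7 3 4 5)(1 6 8 10)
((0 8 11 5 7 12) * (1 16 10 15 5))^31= ((0 8 11 1 16 10 15 5 7 12))^31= (0 8 11 1 16 10 15 5 7 12)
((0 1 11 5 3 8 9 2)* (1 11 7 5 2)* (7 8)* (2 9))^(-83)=((0 11 9 1 8 2)(3 7 5))^(-83)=(0 11 9 1 8 2)(3 7 5)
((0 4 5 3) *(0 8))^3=(0 3 4 8 5)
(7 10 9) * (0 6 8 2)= (0 6 8 2)(7 10 9)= [6, 1, 0, 3, 4, 5, 8, 10, 2, 7, 9]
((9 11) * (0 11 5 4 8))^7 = (0 11 9 5 4 8)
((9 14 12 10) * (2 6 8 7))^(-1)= ((2 6 8 7)(9 14 12 10))^(-1)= (2 7 8 6)(9 10 12 14)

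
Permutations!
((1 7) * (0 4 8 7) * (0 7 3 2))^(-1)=(0 2 3 8 4)(1 7)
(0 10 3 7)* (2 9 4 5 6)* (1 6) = (0 10 3 7)(1 6 2 9 4 5) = [10, 6, 9, 7, 5, 1, 2, 0, 8, 4, 3]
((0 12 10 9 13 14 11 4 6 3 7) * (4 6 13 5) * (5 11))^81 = (0 12 10 9 11 6 3 7)(4 13 14 5)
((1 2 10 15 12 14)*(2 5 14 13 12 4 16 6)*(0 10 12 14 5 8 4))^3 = ((0 10 15)(1 8 4 16 6 2 12 13 14))^3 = (1 16 12)(2 14 4)(6 13 8)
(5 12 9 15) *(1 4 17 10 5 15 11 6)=(1 4 17 10 5 12 9 11 6)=[0, 4, 2, 3, 17, 12, 1, 7, 8, 11, 5, 6, 9, 13, 14, 15, 16, 10]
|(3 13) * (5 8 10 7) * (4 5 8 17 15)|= |(3 13)(4 5 17 15)(7 8 10)|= 12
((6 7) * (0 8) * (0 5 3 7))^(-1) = (0 6 7 3 5 8)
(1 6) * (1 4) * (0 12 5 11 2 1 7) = (0 12 5 11 2 1 6 4 7) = [12, 6, 1, 3, 7, 11, 4, 0, 8, 9, 10, 2, 5]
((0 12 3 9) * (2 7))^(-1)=((0 12 3 9)(2 7))^(-1)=(0 9 3 12)(2 7)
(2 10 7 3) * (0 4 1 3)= [4, 3, 10, 2, 1, 5, 6, 0, 8, 9, 7]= (0 4 1 3 2 10 7)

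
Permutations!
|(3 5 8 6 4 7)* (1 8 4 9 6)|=4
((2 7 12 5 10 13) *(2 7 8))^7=(2 8)(5 13 12 10 7)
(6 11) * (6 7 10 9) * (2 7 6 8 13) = [0, 1, 7, 3, 4, 5, 11, 10, 13, 8, 9, 6, 12, 2] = (2 7 10 9 8 13)(6 11)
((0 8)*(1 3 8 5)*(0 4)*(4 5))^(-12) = ((0 4)(1 3 8 5))^(-12) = (8)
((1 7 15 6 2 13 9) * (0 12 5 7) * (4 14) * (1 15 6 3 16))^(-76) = ((0 12 5 7 6 2 13 9 15 3 16 1)(4 14))^(-76) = (0 15 6)(1 9 7)(2 12 3)(5 16 13)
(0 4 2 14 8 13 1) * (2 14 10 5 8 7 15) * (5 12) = [4, 0, 10, 3, 14, 8, 6, 15, 13, 9, 12, 11, 5, 1, 7, 2] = (0 4 14 7 15 2 10 12 5 8 13 1)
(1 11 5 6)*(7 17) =[0, 11, 2, 3, 4, 6, 1, 17, 8, 9, 10, 5, 12, 13, 14, 15, 16, 7] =(1 11 5 6)(7 17)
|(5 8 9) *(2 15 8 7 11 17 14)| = 9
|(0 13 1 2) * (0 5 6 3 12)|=|(0 13 1 2 5 6 3 12)|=8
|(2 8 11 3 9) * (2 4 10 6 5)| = |(2 8 11 3 9 4 10 6 5)| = 9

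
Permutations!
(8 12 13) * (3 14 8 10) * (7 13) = (3 14 8 12 7 13 10) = [0, 1, 2, 14, 4, 5, 6, 13, 12, 9, 3, 11, 7, 10, 8]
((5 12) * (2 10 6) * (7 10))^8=(12)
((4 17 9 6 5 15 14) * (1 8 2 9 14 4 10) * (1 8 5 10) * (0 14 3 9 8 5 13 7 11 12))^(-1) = ((0 14 1 13 7 11 12)(2 8)(3 9 6 10 5 15 4 17))^(-1) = (0 12 11 7 13 1 14)(2 8)(3 17 4 15 5 10 6 9)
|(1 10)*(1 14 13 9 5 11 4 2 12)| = |(1 10 14 13 9 5 11 4 2 12)| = 10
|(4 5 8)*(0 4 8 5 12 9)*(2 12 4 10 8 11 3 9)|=|(0 10 8 11 3 9)(2 12)|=6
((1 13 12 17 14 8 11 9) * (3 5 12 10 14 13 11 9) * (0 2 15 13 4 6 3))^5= (0 14)(1 13)(2 8)(3 6 4 17 12 5)(9 15)(10 11)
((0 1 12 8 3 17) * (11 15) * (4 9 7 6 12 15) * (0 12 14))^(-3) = ((0 1 15 11 4 9 7 6 14)(3 17 12 8))^(-3) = (0 7 11)(1 6 4)(3 17 12 8)(9 15 14)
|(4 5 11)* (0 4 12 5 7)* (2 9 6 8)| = 12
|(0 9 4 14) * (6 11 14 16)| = 7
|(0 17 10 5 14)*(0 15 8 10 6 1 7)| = |(0 17 6 1 7)(5 14 15 8 10)| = 5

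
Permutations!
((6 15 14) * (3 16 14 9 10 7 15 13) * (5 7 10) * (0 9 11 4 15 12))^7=(0 5 12 9 7)(3 14 13 16 6)(4 15 11)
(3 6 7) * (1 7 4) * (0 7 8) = (0 7 3 6 4 1 8) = [7, 8, 2, 6, 1, 5, 4, 3, 0]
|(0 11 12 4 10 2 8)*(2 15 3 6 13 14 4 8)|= 28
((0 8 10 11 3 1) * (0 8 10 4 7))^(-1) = ((0 10 11 3 1 8 4 7))^(-1) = (0 7 4 8 1 3 11 10)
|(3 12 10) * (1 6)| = |(1 6)(3 12 10)| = 6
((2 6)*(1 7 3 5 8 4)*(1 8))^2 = (8)(1 3)(5 7)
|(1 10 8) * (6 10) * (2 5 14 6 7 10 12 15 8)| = 10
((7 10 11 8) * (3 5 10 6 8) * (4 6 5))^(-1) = (3 11 10 5 7 8 6 4) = ((3 4 6 8 7 5 10 11))^(-1)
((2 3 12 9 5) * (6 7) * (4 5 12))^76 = (12)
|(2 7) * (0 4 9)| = |(0 4 9)(2 7)| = 6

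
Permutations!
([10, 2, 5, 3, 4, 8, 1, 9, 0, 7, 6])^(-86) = (0 5 1 10 8 2 6)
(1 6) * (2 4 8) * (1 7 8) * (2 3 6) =(1 2 4)(3 6 7 8) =[0, 2, 4, 6, 1, 5, 7, 8, 3]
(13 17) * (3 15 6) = (3 15 6)(13 17) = [0, 1, 2, 15, 4, 5, 3, 7, 8, 9, 10, 11, 12, 17, 14, 6, 16, 13]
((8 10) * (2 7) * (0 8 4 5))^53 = (0 4 8 5 10)(2 7)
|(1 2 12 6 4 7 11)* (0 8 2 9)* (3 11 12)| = |(0 8 2 3 11 1 9)(4 7 12 6)| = 28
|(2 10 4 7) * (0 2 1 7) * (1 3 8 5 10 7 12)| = |(0 2 7 3 8 5 10 4)(1 12)| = 8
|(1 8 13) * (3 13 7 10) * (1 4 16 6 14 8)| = |(3 13 4 16 6 14 8 7 10)| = 9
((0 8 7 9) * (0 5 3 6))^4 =((0 8 7 9 5 3 6))^4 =(0 5 8 3 7 6 9)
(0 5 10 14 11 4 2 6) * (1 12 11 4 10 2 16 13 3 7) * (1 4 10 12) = (0 5 2 6)(3 7 4 16 13)(10 14)(11 12) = [5, 1, 6, 7, 16, 2, 0, 4, 8, 9, 14, 12, 11, 3, 10, 15, 13]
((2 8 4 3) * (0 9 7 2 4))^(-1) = ((0 9 7 2 8)(3 4))^(-1) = (0 8 2 7 9)(3 4)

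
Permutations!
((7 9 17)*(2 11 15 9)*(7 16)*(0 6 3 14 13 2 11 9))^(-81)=((0 6 3 14 13 2 9 17 16 7 11 15))^(-81)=(0 14 9 7)(2 16 15 3)(6 13 17 11)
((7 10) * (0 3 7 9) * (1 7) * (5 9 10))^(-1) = ((10)(0 3 1 7 5 9))^(-1) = (10)(0 9 5 7 1 3)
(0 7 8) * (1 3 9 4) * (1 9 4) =(0 7 8)(1 3 4 9) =[7, 3, 2, 4, 9, 5, 6, 8, 0, 1]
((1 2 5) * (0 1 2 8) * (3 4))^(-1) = (0 8 1)(2 5)(3 4)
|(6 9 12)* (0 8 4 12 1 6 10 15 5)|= 21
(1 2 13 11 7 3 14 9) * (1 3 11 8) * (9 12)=(1 2 13 8)(3 14 12 9)(7 11)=[0, 2, 13, 14, 4, 5, 6, 11, 1, 3, 10, 7, 9, 8, 12]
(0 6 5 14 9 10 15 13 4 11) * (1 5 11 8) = (0 6 11)(1 5 14 9 10 15 13 4 8) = [6, 5, 2, 3, 8, 14, 11, 7, 1, 10, 15, 0, 12, 4, 9, 13]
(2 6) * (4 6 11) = (2 11 4 6) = [0, 1, 11, 3, 6, 5, 2, 7, 8, 9, 10, 4]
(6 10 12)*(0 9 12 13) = (0 9 12 6 10 13) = [9, 1, 2, 3, 4, 5, 10, 7, 8, 12, 13, 11, 6, 0]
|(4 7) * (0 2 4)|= 4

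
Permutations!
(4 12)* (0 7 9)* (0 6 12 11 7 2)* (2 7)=(0 7 9 6 12 4 11 2)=[7, 1, 0, 3, 11, 5, 12, 9, 8, 6, 10, 2, 4]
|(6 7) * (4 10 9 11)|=4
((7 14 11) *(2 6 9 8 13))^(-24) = ((2 6 9 8 13)(7 14 11))^(-24) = (14)(2 6 9 8 13)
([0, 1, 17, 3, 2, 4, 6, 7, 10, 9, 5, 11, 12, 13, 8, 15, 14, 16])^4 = [0, 1, 8, 3, 14, 16, 6, 7, 2, 9, 17, 11, 12, 13, 4, 15, 5, 10]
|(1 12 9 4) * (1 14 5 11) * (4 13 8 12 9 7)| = |(1 9 13 8 12 7 4 14 5 11)| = 10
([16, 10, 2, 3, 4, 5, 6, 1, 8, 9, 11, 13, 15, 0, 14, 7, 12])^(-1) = (0 13 11 10 1 7 15 12 16)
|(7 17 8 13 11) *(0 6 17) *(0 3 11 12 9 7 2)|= 11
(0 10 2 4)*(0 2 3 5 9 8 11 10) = (2 4)(3 5 9 8 11 10) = [0, 1, 4, 5, 2, 9, 6, 7, 11, 8, 3, 10]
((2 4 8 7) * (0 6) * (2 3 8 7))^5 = ((0 6)(2 4 7 3 8))^5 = (8)(0 6)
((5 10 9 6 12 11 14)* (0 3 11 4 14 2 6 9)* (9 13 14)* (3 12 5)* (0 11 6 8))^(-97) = (0 6 12 5 4 10 9 11 13 2 14 8 3)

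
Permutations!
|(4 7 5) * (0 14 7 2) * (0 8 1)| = |(0 14 7 5 4 2 8 1)| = 8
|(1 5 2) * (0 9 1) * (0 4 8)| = 7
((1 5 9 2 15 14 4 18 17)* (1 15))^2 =((1 5 9 2)(4 18 17 15 14))^2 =(1 9)(2 5)(4 17 14 18 15)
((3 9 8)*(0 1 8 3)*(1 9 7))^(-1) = ((0 9 3 7 1 8))^(-1) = (0 8 1 7 3 9)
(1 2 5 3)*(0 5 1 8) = (0 5 3 8)(1 2) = [5, 2, 1, 8, 4, 3, 6, 7, 0]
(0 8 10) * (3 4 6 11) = (0 8 10)(3 4 6 11) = [8, 1, 2, 4, 6, 5, 11, 7, 10, 9, 0, 3]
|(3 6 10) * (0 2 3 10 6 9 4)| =|(10)(0 2 3 9 4)| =5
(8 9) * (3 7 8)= (3 7 8 9)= [0, 1, 2, 7, 4, 5, 6, 8, 9, 3]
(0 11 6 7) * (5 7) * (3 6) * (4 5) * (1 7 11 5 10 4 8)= (0 5 11 3 6 8 1 7)(4 10)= [5, 7, 2, 6, 10, 11, 8, 0, 1, 9, 4, 3]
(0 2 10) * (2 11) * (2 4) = [11, 1, 10, 3, 2, 5, 6, 7, 8, 9, 0, 4] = (0 11 4 2 10)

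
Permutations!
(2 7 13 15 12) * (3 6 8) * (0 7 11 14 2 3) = (0 7 13 15 12 3 6 8)(2 11 14) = [7, 1, 11, 6, 4, 5, 8, 13, 0, 9, 10, 14, 3, 15, 2, 12]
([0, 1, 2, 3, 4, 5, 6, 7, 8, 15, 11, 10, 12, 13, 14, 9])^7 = (9 15)(10 11)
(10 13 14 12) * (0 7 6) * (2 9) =(0 7 6)(2 9)(10 13 14 12) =[7, 1, 9, 3, 4, 5, 0, 6, 8, 2, 13, 11, 10, 14, 12]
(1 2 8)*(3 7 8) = (1 2 3 7 8) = [0, 2, 3, 7, 4, 5, 6, 8, 1]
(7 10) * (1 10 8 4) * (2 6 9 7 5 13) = (1 10 5 13 2 6 9 7 8 4) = [0, 10, 6, 3, 1, 13, 9, 8, 4, 7, 5, 11, 12, 2]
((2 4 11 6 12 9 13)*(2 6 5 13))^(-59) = (2 6 11 9 13 4 12 5)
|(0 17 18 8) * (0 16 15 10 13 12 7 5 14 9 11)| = 14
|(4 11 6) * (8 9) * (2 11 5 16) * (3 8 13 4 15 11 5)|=|(2 5 16)(3 8 9 13 4)(6 15 11)|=15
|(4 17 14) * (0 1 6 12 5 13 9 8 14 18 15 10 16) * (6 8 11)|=|(0 1 8 14 4 17 18 15 10 16)(5 13 9 11 6 12)|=30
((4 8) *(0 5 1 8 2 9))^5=(0 2 8 5 9 4 1)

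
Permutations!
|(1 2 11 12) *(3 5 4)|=|(1 2 11 12)(3 5 4)|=12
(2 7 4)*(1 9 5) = (1 9 5)(2 7 4) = [0, 9, 7, 3, 2, 1, 6, 4, 8, 5]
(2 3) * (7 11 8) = (2 3)(7 11 8) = [0, 1, 3, 2, 4, 5, 6, 11, 7, 9, 10, 8]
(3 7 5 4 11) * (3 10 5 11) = (3 7 11 10 5 4) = [0, 1, 2, 7, 3, 4, 6, 11, 8, 9, 5, 10]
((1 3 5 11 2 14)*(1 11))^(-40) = ((1 3 5)(2 14 11))^(-40) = (1 5 3)(2 11 14)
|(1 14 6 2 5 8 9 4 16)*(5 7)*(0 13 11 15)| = |(0 13 11 15)(1 14 6 2 7 5 8 9 4 16)| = 20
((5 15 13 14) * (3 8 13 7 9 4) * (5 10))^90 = (15)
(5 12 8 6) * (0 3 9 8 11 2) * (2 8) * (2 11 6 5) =(0 3 9 11 8 5 12 6 2) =[3, 1, 0, 9, 4, 12, 2, 7, 5, 11, 10, 8, 6]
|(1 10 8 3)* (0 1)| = 5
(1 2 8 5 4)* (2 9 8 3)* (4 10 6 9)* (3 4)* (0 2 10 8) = [2, 3, 4, 10, 1, 8, 9, 7, 5, 0, 6] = (0 2 4 1 3 10 6 9)(5 8)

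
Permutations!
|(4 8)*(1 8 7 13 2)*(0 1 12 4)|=|(0 1 8)(2 12 4 7 13)|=15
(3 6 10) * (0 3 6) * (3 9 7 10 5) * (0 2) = (0 9 7 10 6 5 3 2) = [9, 1, 0, 2, 4, 3, 5, 10, 8, 7, 6]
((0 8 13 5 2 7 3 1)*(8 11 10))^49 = (0 1 3 7 2 5 13 8 10 11)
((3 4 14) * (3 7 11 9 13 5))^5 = (3 9 14 5 11 4 13 7)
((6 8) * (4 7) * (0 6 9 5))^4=(0 5 9 8 6)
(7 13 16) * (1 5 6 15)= (1 5 6 15)(7 13 16)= [0, 5, 2, 3, 4, 6, 15, 13, 8, 9, 10, 11, 12, 16, 14, 1, 7]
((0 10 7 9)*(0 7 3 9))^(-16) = (0 7 9 3 10)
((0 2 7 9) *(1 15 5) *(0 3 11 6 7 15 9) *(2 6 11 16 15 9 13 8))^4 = (0 6 7)(1 9 5 2 15 8 16 13 3)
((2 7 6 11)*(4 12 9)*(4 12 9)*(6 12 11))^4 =((2 7 12 4 9 11))^4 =(2 9 12)(4 7 11)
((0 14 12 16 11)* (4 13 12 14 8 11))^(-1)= ((0 8 11)(4 13 12 16))^(-1)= (0 11 8)(4 16 12 13)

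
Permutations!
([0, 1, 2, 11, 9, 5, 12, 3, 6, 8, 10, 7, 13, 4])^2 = [0, 1, 2, 7, 8, 5, 13, 11, 12, 6, 10, 3, 4, 9]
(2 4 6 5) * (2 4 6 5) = [0, 1, 6, 3, 5, 4, 2] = (2 6)(4 5)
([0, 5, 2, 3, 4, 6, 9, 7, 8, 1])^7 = [0, 9, 2, 3, 4, 1, 5, 7, 8, 6]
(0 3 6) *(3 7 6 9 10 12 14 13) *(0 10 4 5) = (0 7 6 10 12 14 13 3 9 4 5) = [7, 1, 2, 9, 5, 0, 10, 6, 8, 4, 12, 11, 14, 3, 13]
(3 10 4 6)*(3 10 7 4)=[0, 1, 2, 7, 6, 5, 10, 4, 8, 9, 3]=(3 7 4 6 10)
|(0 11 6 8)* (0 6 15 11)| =|(6 8)(11 15)| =2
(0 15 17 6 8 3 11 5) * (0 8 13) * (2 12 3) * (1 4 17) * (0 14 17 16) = (0 15 1 4 16)(2 12 3 11 5 8)(6 13 14 17) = [15, 4, 12, 11, 16, 8, 13, 7, 2, 9, 10, 5, 3, 14, 17, 1, 0, 6]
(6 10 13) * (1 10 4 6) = (1 10 13)(4 6) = [0, 10, 2, 3, 6, 5, 4, 7, 8, 9, 13, 11, 12, 1]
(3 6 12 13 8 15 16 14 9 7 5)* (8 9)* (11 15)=(3 6 12 13 9 7 5)(8 11 15 16 14)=[0, 1, 2, 6, 4, 3, 12, 5, 11, 7, 10, 15, 13, 9, 8, 16, 14]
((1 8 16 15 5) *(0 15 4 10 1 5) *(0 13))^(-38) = (0 15 13)(1 16 10 8 4)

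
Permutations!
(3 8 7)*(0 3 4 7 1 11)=(0 3 8 1 11)(4 7)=[3, 11, 2, 8, 7, 5, 6, 4, 1, 9, 10, 0]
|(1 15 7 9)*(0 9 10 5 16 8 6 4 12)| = 12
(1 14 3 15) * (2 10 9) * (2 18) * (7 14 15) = (1 15)(2 10 9 18)(3 7 14) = [0, 15, 10, 7, 4, 5, 6, 14, 8, 18, 9, 11, 12, 13, 3, 1, 16, 17, 2]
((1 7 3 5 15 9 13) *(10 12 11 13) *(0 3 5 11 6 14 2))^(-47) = (0 10 1 2 9 13 14 15 11 6 5 3 12 7)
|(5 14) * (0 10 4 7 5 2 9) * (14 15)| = 9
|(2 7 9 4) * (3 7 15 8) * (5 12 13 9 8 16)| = 24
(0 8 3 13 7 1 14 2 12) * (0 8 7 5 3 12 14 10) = [7, 10, 14, 13, 4, 3, 6, 1, 12, 9, 0, 11, 8, 5, 2] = (0 7 1 10)(2 14)(3 13 5)(8 12)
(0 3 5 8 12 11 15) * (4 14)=(0 3 5 8 12 11 15)(4 14)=[3, 1, 2, 5, 14, 8, 6, 7, 12, 9, 10, 15, 11, 13, 4, 0]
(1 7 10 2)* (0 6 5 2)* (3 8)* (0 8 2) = [6, 7, 1, 2, 4, 0, 5, 10, 3, 9, 8] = (0 6 5)(1 7 10 8 3 2)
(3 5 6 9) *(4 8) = [0, 1, 2, 5, 8, 6, 9, 7, 4, 3] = (3 5 6 9)(4 8)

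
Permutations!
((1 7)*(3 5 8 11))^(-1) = ((1 7)(3 5 8 11))^(-1) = (1 7)(3 11 8 5)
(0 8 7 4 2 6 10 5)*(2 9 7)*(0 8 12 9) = (0 12 9 7 4)(2 6 10 5 8) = [12, 1, 6, 3, 0, 8, 10, 4, 2, 7, 5, 11, 9]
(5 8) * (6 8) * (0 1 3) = (0 1 3)(5 6 8) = [1, 3, 2, 0, 4, 6, 8, 7, 5]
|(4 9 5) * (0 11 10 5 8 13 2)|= 9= |(0 11 10 5 4 9 8 13 2)|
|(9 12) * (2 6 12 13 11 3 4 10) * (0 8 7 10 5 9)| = |(0 8 7 10 2 6 12)(3 4 5 9 13 11)| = 42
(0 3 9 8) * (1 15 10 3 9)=(0 9 8)(1 15 10 3)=[9, 15, 2, 1, 4, 5, 6, 7, 0, 8, 3, 11, 12, 13, 14, 10]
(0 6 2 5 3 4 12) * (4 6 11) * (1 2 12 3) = (0 11 4 3 6 12)(1 2 5) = [11, 2, 5, 6, 3, 1, 12, 7, 8, 9, 10, 4, 0]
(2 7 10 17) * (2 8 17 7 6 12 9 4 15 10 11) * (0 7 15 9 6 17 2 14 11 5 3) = (0 7 5 3)(2 17 8)(4 9)(6 12)(10 15)(11 14) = [7, 1, 17, 0, 9, 3, 12, 5, 2, 4, 15, 14, 6, 13, 11, 10, 16, 8]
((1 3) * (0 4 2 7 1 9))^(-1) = ((0 4 2 7 1 3 9))^(-1) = (0 9 3 1 7 2 4)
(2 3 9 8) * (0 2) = (0 2 3 9 8) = [2, 1, 3, 9, 4, 5, 6, 7, 0, 8]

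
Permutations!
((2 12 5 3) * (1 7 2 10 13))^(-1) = (1 13 10 3 5 12 2 7)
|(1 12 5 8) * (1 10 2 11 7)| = 8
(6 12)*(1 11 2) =(1 11 2)(6 12) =[0, 11, 1, 3, 4, 5, 12, 7, 8, 9, 10, 2, 6]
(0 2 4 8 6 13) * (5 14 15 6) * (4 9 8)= (0 2 9 8 5 14 15 6 13)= [2, 1, 9, 3, 4, 14, 13, 7, 5, 8, 10, 11, 12, 0, 15, 6]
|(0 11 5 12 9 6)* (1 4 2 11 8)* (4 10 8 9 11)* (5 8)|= 6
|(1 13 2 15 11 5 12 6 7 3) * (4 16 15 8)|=|(1 13 2 8 4 16 15 11 5 12 6 7 3)|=13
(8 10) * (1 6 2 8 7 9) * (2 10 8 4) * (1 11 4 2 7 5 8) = [0, 6, 2, 3, 7, 8, 10, 9, 1, 11, 5, 4] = (1 6 10 5 8)(4 7 9 11)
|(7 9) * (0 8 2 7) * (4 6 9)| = |(0 8 2 7 4 6 9)| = 7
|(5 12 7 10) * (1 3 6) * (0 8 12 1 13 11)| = |(0 8 12 7 10 5 1 3 6 13 11)| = 11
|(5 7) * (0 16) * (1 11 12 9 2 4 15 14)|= 8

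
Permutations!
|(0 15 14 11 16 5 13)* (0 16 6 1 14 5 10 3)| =28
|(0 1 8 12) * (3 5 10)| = |(0 1 8 12)(3 5 10)| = 12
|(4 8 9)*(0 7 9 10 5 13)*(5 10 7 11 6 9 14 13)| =9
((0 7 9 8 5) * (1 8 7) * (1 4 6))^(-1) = ((0 4 6 1 8 5)(7 9))^(-1) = (0 5 8 1 6 4)(7 9)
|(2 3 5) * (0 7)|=|(0 7)(2 3 5)|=6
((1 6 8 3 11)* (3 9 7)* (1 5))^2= ((1 6 8 9 7 3 11 5))^2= (1 8 7 11)(3 5 6 9)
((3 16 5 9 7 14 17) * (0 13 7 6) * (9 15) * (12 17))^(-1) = (0 6 9 15 5 16 3 17 12 14 7 13)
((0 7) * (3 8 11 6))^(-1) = ((0 7)(3 8 11 6))^(-1) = (0 7)(3 6 11 8)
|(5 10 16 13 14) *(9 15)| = 10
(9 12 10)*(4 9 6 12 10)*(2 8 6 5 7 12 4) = (2 8 6 4 9 10 5 7 12) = [0, 1, 8, 3, 9, 7, 4, 12, 6, 10, 5, 11, 2]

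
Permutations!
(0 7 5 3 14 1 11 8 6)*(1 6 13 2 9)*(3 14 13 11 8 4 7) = [3, 8, 9, 13, 7, 14, 0, 5, 11, 1, 10, 4, 12, 2, 6] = (0 3 13 2 9 1 8 11 4 7 5 14 6)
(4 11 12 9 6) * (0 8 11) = (0 8 11 12 9 6 4) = [8, 1, 2, 3, 0, 5, 4, 7, 11, 6, 10, 12, 9]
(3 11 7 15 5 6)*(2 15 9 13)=[0, 1, 15, 11, 4, 6, 3, 9, 8, 13, 10, 7, 12, 2, 14, 5]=(2 15 5 6 3 11 7 9 13)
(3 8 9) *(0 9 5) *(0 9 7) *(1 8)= [7, 8, 2, 1, 4, 9, 6, 0, 5, 3]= (0 7)(1 8 5 9 3)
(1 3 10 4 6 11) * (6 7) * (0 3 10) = (0 3)(1 10 4 7 6 11) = [3, 10, 2, 0, 7, 5, 11, 6, 8, 9, 4, 1]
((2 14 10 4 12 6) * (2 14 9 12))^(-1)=(2 4 10 14 6 12 9)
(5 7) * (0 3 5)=[3, 1, 2, 5, 4, 7, 6, 0]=(0 3 5 7)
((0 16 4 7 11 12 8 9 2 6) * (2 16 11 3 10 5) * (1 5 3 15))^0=((0 11 12 8 9 16 4 7 15 1 5 2 6)(3 10))^0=(16)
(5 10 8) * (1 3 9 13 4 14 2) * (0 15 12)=(0 15 12)(1 3 9 13 4 14 2)(5 10 8)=[15, 3, 1, 9, 14, 10, 6, 7, 5, 13, 8, 11, 0, 4, 2, 12]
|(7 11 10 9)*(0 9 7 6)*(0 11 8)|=|(0 9 6 11 10 7 8)|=7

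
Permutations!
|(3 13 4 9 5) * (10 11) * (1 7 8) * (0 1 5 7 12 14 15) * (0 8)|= 12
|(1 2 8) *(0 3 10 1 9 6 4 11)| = 10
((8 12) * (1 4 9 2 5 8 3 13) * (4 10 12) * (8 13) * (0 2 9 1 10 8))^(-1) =(0 3 12 10 13 5 2)(1 4 8)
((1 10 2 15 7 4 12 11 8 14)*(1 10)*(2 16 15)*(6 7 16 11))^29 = (4 12 6 7)(8 14 10 11)(15 16)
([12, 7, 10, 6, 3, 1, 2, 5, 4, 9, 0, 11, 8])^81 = [12, 1, 10, 6, 3, 5, 2, 7, 4, 9, 0, 11, 8]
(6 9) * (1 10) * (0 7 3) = (0 7 3)(1 10)(6 9) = [7, 10, 2, 0, 4, 5, 9, 3, 8, 6, 1]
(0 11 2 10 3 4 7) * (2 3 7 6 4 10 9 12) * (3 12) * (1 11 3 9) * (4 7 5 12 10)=(0 3 4 6 7)(1 11 10 5 12 2)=[3, 11, 1, 4, 6, 12, 7, 0, 8, 9, 5, 10, 2]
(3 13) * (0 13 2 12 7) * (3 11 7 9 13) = [3, 1, 12, 2, 4, 5, 6, 0, 8, 13, 10, 7, 9, 11] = (0 3 2 12 9 13 11 7)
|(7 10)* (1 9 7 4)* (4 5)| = 6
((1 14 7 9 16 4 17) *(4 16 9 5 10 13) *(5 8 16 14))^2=((1 5 10 13 4 17)(7 8 16 14))^2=(1 10 4)(5 13 17)(7 16)(8 14)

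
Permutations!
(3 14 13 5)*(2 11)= (2 11)(3 14 13 5)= [0, 1, 11, 14, 4, 3, 6, 7, 8, 9, 10, 2, 12, 5, 13]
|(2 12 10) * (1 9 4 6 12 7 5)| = 9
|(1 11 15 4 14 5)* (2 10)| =|(1 11 15 4 14 5)(2 10)| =6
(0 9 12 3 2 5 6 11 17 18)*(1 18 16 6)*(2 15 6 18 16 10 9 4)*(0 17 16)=[4, 0, 5, 15, 2, 1, 11, 7, 8, 12, 9, 16, 3, 13, 14, 6, 18, 10, 17]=(0 4 2 5 1)(3 15 6 11 16 18 17 10 9 12)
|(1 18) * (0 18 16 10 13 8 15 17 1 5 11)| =28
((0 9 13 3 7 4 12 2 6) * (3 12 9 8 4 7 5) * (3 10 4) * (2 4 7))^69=(0 7 3 6 10 8 2 5)(4 9 13 12)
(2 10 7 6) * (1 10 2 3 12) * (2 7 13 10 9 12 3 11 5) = (1 9 12)(2 7 6 11 5)(10 13) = [0, 9, 7, 3, 4, 2, 11, 6, 8, 12, 13, 5, 1, 10]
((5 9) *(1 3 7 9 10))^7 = ((1 3 7 9 5 10))^7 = (1 3 7 9 5 10)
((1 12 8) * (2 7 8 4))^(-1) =((1 12 4 2 7 8))^(-1) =(1 8 7 2 4 12)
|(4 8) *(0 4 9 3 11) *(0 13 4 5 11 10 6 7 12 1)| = 13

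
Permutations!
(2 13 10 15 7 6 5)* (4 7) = (2 13 10 15 4 7 6 5) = [0, 1, 13, 3, 7, 2, 5, 6, 8, 9, 15, 11, 12, 10, 14, 4]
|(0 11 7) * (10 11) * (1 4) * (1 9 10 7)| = |(0 7)(1 4 9 10 11)| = 10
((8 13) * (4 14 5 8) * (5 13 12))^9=(14)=((4 14 13)(5 8 12))^9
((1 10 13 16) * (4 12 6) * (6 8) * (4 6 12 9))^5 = ((1 10 13 16)(4 9)(8 12))^5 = (1 10 13 16)(4 9)(8 12)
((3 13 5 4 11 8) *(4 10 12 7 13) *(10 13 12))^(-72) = (13)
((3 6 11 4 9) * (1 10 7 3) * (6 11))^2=(1 7 11 9 10 3 4)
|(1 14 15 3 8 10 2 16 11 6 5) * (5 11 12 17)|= 22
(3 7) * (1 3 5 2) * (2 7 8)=(1 3 8 2)(5 7)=[0, 3, 1, 8, 4, 7, 6, 5, 2]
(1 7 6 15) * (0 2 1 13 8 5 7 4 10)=(0 2 1 4 10)(5 7 6 15 13 8)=[2, 4, 1, 3, 10, 7, 15, 6, 5, 9, 0, 11, 12, 8, 14, 13]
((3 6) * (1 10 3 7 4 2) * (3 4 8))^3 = (1 2 4 10)(3 8 7 6)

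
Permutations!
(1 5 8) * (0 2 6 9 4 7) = (0 2 6 9 4 7)(1 5 8) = [2, 5, 6, 3, 7, 8, 9, 0, 1, 4]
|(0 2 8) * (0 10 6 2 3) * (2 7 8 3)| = |(0 2 3)(6 7 8 10)| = 12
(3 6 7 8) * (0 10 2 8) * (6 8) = (0 10 2 6 7)(3 8) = [10, 1, 6, 8, 4, 5, 7, 0, 3, 9, 2]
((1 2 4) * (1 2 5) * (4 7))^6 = (7)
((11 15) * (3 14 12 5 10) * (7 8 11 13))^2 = ((3 14 12 5 10)(7 8 11 15 13))^2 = (3 12 10 14 5)(7 11 13 8 15)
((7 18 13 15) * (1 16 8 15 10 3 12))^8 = (1 3 13 7 8)(10 18 15 16 12)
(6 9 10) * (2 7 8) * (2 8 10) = (2 7 10 6 9) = [0, 1, 7, 3, 4, 5, 9, 10, 8, 2, 6]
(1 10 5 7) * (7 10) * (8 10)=(1 7)(5 8 10)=[0, 7, 2, 3, 4, 8, 6, 1, 10, 9, 5]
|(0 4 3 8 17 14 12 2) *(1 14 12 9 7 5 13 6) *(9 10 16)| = 63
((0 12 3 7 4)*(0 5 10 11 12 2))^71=((0 2)(3 7 4 5 10 11 12))^71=(0 2)(3 7 4 5 10 11 12)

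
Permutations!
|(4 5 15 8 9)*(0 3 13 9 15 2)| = 14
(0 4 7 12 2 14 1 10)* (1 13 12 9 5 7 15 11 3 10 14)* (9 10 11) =[4, 14, 1, 11, 15, 7, 6, 10, 8, 5, 0, 3, 2, 12, 13, 9] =(0 4 15 9 5 7 10)(1 14 13 12 2)(3 11)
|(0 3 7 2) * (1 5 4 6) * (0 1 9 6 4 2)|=6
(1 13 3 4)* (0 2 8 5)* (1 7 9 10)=(0 2 8 5)(1 13 3 4 7 9 10)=[2, 13, 8, 4, 7, 0, 6, 9, 5, 10, 1, 11, 12, 3]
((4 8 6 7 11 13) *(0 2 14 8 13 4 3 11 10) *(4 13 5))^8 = (0 2 14 8 6 7 10)(3 13 11)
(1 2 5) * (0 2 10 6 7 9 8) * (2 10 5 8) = (0 10 6 7 9 2 8)(1 5) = [10, 5, 8, 3, 4, 1, 7, 9, 0, 2, 6]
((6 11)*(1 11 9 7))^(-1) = (1 7 9 6 11) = ((1 11 6 9 7))^(-1)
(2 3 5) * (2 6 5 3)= (5 6)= [0, 1, 2, 3, 4, 6, 5]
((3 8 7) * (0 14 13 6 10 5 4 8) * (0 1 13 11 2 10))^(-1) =(0 6 13 1 3 7 8 4 5 10 2 11 14) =((0 14 11 2 10 5 4 8 7 3 1 13 6))^(-1)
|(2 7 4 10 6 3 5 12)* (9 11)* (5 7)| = |(2 5 12)(3 7 4 10 6)(9 11)| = 30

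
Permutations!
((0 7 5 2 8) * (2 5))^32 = ((0 7 2 8))^32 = (8)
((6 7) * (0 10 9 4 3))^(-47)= ((0 10 9 4 3)(6 7))^(-47)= (0 4 10 3 9)(6 7)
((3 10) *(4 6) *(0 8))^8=((0 8)(3 10)(4 6))^8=(10)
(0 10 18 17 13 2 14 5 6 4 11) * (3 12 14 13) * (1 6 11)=[10, 6, 13, 12, 1, 11, 4, 7, 8, 9, 18, 0, 14, 2, 5, 15, 16, 3, 17]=(0 10 18 17 3 12 14 5 11)(1 6 4)(2 13)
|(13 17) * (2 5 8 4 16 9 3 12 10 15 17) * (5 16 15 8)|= |(2 16 9 3 12 10 8 4 15 17 13)|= 11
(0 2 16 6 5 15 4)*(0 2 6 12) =(0 6 5 15 4 2 16 12) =[6, 1, 16, 3, 2, 15, 5, 7, 8, 9, 10, 11, 0, 13, 14, 4, 12]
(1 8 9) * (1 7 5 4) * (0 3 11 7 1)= [3, 8, 2, 11, 0, 4, 6, 5, 9, 1, 10, 7]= (0 3 11 7 5 4)(1 8 9)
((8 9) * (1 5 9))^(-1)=((1 5 9 8))^(-1)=(1 8 9 5)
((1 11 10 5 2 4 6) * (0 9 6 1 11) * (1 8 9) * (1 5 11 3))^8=((0 5 2 4 8 9 6 3 1)(10 11))^8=(11)(0 1 3 6 9 8 4 2 5)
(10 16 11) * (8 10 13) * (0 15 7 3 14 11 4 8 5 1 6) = (0 15 7 3 14 11 13 5 1 6)(4 8 10 16) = [15, 6, 2, 14, 8, 1, 0, 3, 10, 9, 16, 13, 12, 5, 11, 7, 4]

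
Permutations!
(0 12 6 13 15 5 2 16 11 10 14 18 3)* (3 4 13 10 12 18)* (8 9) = (0 18 4 13 15 5 2 16 11 12 6 10 14 3)(8 9) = [18, 1, 16, 0, 13, 2, 10, 7, 9, 8, 14, 12, 6, 15, 3, 5, 11, 17, 4]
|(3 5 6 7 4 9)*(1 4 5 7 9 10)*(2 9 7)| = |(1 4 10)(2 9 3)(5 6 7)| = 3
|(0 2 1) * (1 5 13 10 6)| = |(0 2 5 13 10 6 1)| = 7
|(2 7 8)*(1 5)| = 6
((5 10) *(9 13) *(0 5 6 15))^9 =(0 15 6 10 5)(9 13)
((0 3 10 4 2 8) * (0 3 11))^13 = (0 11)(2 10 8 4 3)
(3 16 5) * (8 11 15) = (3 16 5)(8 11 15) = [0, 1, 2, 16, 4, 3, 6, 7, 11, 9, 10, 15, 12, 13, 14, 8, 5]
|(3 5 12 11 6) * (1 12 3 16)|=|(1 12 11 6 16)(3 5)|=10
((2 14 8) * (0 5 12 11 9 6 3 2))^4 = (0 9 14 12 3)(2 5 6 8 11)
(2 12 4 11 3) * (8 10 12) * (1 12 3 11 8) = [0, 12, 1, 2, 8, 5, 6, 7, 10, 9, 3, 11, 4] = (1 12 4 8 10 3 2)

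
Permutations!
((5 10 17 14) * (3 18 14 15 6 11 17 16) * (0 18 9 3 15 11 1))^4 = ((0 18 14 5 10 16 15 6 1)(3 9)(11 17))^4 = (0 10 1 5 6 14 15 18 16)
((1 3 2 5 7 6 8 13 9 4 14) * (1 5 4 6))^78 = ((1 3 2 4 14 5 7)(6 8 13 9))^78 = (1 3 2 4 14 5 7)(6 13)(8 9)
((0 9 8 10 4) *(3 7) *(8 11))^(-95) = ((0 9 11 8 10 4)(3 7))^(-95) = (0 9 11 8 10 4)(3 7)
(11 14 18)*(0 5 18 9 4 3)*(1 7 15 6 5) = [1, 7, 2, 0, 3, 18, 5, 15, 8, 4, 10, 14, 12, 13, 9, 6, 16, 17, 11] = (0 1 7 15 6 5 18 11 14 9 4 3)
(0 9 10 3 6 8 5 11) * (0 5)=[9, 1, 2, 6, 4, 11, 8, 7, 0, 10, 3, 5]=(0 9 10 3 6 8)(5 11)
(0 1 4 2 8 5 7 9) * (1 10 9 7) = (0 10 9)(1 4 2 8 5) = [10, 4, 8, 3, 2, 1, 6, 7, 5, 0, 9]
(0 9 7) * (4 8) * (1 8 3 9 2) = (0 2 1 8 4 3 9 7) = [2, 8, 1, 9, 3, 5, 6, 0, 4, 7]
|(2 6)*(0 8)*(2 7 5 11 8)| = 7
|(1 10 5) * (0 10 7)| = 5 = |(0 10 5 1 7)|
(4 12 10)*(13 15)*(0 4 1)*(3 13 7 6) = (0 4 12 10 1)(3 13 15 7 6) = [4, 0, 2, 13, 12, 5, 3, 6, 8, 9, 1, 11, 10, 15, 14, 7]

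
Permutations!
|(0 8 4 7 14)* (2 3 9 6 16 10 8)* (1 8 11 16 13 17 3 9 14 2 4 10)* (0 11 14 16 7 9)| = |(0 4 9 6 13 17 3 16 1 8 10 14 11 7 2)| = 15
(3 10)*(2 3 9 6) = (2 3 10 9 6) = [0, 1, 3, 10, 4, 5, 2, 7, 8, 6, 9]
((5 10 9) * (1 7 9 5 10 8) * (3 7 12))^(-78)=(1 3 9 5)(7 10 8 12)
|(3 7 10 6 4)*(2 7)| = |(2 7 10 6 4 3)| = 6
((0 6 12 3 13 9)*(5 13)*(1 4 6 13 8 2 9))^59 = (0 6 8 13 12 2 1 3 9 4 5)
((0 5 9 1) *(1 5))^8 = ((0 1)(5 9))^8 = (9)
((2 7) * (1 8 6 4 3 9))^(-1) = (1 9 3 4 6 8)(2 7) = ((1 8 6 4 3 9)(2 7))^(-1)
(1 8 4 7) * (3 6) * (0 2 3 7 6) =[2, 8, 3, 0, 6, 5, 7, 1, 4] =(0 2 3)(1 8 4 6 7)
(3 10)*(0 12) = [12, 1, 2, 10, 4, 5, 6, 7, 8, 9, 3, 11, 0] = (0 12)(3 10)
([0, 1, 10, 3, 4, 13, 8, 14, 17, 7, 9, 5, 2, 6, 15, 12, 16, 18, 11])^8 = [0, 1, 10, 3, 4, 13, 8, 14, 17, 7, 9, 5, 2, 6, 15, 12, 16, 18, 11]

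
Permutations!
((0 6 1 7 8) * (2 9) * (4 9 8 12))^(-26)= ((0 6 1 7 12 4 9 2 8))^(-26)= (0 6 1 7 12 4 9 2 8)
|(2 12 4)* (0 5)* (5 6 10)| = |(0 6 10 5)(2 12 4)| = 12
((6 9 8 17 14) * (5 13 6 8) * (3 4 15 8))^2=((3 4 15 8 17 14)(5 13 6 9))^2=(3 15 17)(4 8 14)(5 6)(9 13)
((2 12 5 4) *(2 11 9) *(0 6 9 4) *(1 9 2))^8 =((0 6 2 12 5)(1 9)(4 11))^8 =(0 12 6 5 2)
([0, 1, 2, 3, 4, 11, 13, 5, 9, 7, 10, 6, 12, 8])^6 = (5 7 9 8 13 6 11)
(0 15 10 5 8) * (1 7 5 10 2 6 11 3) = [15, 7, 6, 1, 4, 8, 11, 5, 0, 9, 10, 3, 12, 13, 14, 2] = (0 15 2 6 11 3 1 7 5 8)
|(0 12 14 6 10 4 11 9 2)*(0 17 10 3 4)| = |(0 12 14 6 3 4 11 9 2 17 10)| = 11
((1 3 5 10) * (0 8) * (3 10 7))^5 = (0 8)(1 10)(3 7 5) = ((0 8)(1 10)(3 5 7))^5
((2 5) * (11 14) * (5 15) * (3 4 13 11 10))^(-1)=(2 5 15)(3 10 14 11 13 4)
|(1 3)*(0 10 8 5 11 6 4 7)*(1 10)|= |(0 1 3 10 8 5 11 6 4 7)|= 10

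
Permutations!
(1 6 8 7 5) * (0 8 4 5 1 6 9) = (0 8 7 1 9)(4 5 6) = [8, 9, 2, 3, 5, 6, 4, 1, 7, 0]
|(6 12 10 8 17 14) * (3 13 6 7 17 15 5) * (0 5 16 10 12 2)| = |(0 5 3 13 6 2)(7 17 14)(8 15 16 10)| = 12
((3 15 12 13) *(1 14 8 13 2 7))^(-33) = ((1 14 8 13 3 15 12 2 7))^(-33) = (1 13 12)(2 14 3)(7 8 15)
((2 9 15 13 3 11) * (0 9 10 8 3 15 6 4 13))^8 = (0 6 13)(2 3 10 11 8)(4 15 9)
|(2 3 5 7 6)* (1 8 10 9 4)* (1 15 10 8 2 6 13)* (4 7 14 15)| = |(1 2 3 5 14 15 10 9 7 13)| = 10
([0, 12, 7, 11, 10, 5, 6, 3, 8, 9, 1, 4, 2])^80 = (12)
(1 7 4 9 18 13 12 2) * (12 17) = (1 7 4 9 18 13 17 12 2) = [0, 7, 1, 3, 9, 5, 6, 4, 8, 18, 10, 11, 2, 17, 14, 15, 16, 12, 13]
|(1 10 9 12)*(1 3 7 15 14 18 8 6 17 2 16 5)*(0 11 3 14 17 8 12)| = |(0 11 3 7 15 17 2 16 5 1 10 9)(6 8)(12 14 18)| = 12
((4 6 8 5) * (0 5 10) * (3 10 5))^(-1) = ((0 3 10)(4 6 8 5))^(-1) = (0 10 3)(4 5 8 6)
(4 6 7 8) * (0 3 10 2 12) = [3, 1, 12, 10, 6, 5, 7, 8, 4, 9, 2, 11, 0] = (0 3 10 2 12)(4 6 7 8)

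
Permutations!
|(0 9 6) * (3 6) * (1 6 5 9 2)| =|(0 2 1 6)(3 5 9)| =12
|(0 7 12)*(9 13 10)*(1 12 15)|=15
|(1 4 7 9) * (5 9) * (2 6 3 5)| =8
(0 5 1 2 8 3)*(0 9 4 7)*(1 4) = (0 5 4 7)(1 2 8 3 9) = [5, 2, 8, 9, 7, 4, 6, 0, 3, 1]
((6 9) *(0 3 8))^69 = ((0 3 8)(6 9))^69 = (6 9)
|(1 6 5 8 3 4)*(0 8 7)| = |(0 8 3 4 1 6 5 7)| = 8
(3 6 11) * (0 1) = (0 1)(3 6 11) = [1, 0, 2, 6, 4, 5, 11, 7, 8, 9, 10, 3]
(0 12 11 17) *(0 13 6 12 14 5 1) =(0 14 5 1)(6 12 11 17 13) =[14, 0, 2, 3, 4, 1, 12, 7, 8, 9, 10, 17, 11, 6, 5, 15, 16, 13]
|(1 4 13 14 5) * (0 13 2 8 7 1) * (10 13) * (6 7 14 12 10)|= 9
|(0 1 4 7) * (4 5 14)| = |(0 1 5 14 4 7)| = 6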